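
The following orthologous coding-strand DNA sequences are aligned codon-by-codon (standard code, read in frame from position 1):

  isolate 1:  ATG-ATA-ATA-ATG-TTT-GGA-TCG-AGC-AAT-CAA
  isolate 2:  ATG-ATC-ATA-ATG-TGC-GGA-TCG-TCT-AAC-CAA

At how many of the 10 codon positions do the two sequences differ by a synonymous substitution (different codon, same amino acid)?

Codon 1: ATG Met / ATG Met — identical.
Codon 2: ATA Ile / ATC Ile — synonymous.
Codon 3: ATA Ile / ATA Ile — identical.
Codon 4: ATG Met / ATG Met — identical.
Codon 5: TTT Phe / TGC Cys — nonsynonymous.
Codon 6: GGA Gly / GGA Gly — identical.
Codon 7: TCG Ser / TCG Ser — identical.
Codon 8: AGC Ser / TCT Ser — synonymous.
Codon 9: AAT Asn / AAC Asn — synonymous.
Codon 10: CAA Gln / CAA Gln — identical.
Synonymous differences: 3.

3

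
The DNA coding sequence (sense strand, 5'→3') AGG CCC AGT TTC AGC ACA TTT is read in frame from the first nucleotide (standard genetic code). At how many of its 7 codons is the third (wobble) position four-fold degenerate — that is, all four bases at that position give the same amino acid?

2

Codon 1 AGG (Arg): third position 2-fold.
Codon 2 CCC (Pro): third position 4-fold.
Codon 3 AGT (Ser): third position 2-fold.
Codon 4 TTC (Phe): third position 2-fold.
Codon 5 AGC (Ser): third position 2-fold.
Codon 6 ACA (Thr): third position 4-fold.
Codon 7 TTT (Phe): third position 2-fold.
Four-fold degenerate third positions: 2.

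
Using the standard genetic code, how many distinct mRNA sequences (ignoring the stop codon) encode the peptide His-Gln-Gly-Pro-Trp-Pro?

His: 2 codons.
Gln: 2 codons.
Gly: 4 codons.
Pro: 4 codons.
Trp: 1 codon.
Pro: 4 codons.
2 × 2 × 4 × 4 × 1 × 4 = 256.

256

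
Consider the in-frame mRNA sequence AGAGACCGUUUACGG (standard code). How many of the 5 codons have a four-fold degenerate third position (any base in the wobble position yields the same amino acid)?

2

Codon 1 AGA (Arg): third position 2-fold.
Codon 2 GAC (Asp): third position 2-fold.
Codon 3 CGU (Arg): third position 4-fold.
Codon 4 UUA (Leu): third position 2-fold.
Codon 5 CGG (Arg): third position 4-fold.
Four-fold degenerate third positions: 2.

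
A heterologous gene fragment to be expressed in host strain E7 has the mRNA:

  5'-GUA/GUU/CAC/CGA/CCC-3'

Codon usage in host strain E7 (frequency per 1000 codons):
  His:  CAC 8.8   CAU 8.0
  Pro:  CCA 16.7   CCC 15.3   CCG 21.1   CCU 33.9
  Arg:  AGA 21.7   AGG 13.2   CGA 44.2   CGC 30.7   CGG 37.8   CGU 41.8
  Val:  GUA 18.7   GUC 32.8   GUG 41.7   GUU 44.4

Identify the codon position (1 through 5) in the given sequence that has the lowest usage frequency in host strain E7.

Codon 1 GUA (Val): 18.7 per 1000.
Codon 2 GUU (Val): 44.4 per 1000.
Codon 3 CAC (His): 8.8 per 1000.
Codon 4 CGA (Arg): 44.2 per 1000.
Codon 5 CCC (Pro): 15.3 per 1000.
Lowest frequency is 8.8 at codon 3.

3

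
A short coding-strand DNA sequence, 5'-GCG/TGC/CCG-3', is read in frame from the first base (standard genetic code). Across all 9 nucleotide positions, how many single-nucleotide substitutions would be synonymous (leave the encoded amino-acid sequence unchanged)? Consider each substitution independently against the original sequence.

Codon 1 (GCG, Ala): 3 synonymous substitutions.
Codon 2 (TGC, Cys): 1 synonymous substitution.
Codon 3 (CCG, Pro): 3 synonymous substitutions.
Total: 3 + 1 + 3 = 7.

7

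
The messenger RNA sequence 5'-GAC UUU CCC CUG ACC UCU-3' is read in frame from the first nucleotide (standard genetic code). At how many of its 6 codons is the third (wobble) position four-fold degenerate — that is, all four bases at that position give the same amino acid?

Codon 1 GAC (Asp): third position 2-fold.
Codon 2 UUU (Phe): third position 2-fold.
Codon 3 CCC (Pro): third position 4-fold.
Codon 4 CUG (Leu): third position 4-fold.
Codon 5 ACC (Thr): third position 4-fold.
Codon 6 UCU (Ser): third position 4-fold.
Four-fold degenerate third positions: 4.

4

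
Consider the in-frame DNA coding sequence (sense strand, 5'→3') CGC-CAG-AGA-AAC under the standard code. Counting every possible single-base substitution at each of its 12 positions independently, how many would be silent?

7

Codon 1 (CGC, Arg): 3 synonymous substitutions.
Codon 2 (CAG, Gln): 1 synonymous substitution.
Codon 3 (AGA, Arg): 2 synonymous substitutions.
Codon 4 (AAC, Asn): 1 synonymous substitution.
Total: 3 + 1 + 2 + 1 = 7.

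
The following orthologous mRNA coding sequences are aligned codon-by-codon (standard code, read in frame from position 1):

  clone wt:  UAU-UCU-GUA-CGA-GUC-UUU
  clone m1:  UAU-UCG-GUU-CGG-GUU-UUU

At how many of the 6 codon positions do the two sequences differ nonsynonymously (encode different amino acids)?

Codon 1: UAU Tyr / UAU Tyr — identical.
Codon 2: UCU Ser / UCG Ser — synonymous.
Codon 3: GUA Val / GUU Val — synonymous.
Codon 4: CGA Arg / CGG Arg — synonymous.
Codon 5: GUC Val / GUU Val — synonymous.
Codon 6: UUU Phe / UUU Phe — identical.
Nonsynonymous differences: 0.

0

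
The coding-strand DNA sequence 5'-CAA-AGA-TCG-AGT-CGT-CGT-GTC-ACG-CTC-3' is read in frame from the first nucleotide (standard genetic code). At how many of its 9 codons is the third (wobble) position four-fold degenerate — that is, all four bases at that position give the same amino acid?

6

Codon 1 CAA (Gln): third position 2-fold.
Codon 2 AGA (Arg): third position 2-fold.
Codon 3 TCG (Ser): third position 4-fold.
Codon 4 AGT (Ser): third position 2-fold.
Codon 5 CGT (Arg): third position 4-fold.
Codon 6 CGT (Arg): third position 4-fold.
Codon 7 GTC (Val): third position 4-fold.
Codon 8 ACG (Thr): third position 4-fold.
Codon 9 CTC (Leu): third position 4-fold.
Four-fold degenerate third positions: 6.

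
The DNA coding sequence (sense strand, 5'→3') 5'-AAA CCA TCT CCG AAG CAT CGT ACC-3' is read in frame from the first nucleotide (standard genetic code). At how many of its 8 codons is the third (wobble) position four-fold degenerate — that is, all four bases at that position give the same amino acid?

5

Codon 1 AAA (Lys): third position 2-fold.
Codon 2 CCA (Pro): third position 4-fold.
Codon 3 TCT (Ser): third position 4-fold.
Codon 4 CCG (Pro): third position 4-fold.
Codon 5 AAG (Lys): third position 2-fold.
Codon 6 CAT (His): third position 2-fold.
Codon 7 CGT (Arg): third position 4-fold.
Codon 8 ACC (Thr): third position 4-fold.
Four-fold degenerate third positions: 5.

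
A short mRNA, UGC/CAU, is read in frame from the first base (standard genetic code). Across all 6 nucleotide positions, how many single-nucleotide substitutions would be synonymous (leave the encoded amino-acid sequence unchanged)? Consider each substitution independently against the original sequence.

Codon 1 (UGC, Cys): 1 synonymous substitution.
Codon 2 (CAU, His): 1 synonymous substitution.
Total: 1 + 1 = 2.

2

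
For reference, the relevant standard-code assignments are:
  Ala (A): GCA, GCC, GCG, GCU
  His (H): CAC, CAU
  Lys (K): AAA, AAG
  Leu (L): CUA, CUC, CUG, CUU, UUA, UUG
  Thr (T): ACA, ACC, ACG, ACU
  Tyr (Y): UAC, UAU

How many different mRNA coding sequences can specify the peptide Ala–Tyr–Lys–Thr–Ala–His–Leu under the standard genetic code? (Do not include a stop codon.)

3072

Ala: 4 codons.
Tyr: 2 codons.
Lys: 2 codons.
Thr: 4 codons.
Ala: 4 codons.
His: 2 codons.
Leu: 6 codons.
4 × 2 × 2 × 4 × 4 × 2 × 6 = 3072.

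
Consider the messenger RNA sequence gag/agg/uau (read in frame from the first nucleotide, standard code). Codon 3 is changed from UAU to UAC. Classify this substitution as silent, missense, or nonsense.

silent

Position 9 falls in codon 3: UAU → Tyr.
After the substitution the codon is UAC → Tyr.
Both encode Tyr, so the change is synonymous.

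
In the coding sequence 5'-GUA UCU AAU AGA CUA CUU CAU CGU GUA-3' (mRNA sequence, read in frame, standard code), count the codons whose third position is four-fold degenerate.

6

Codon 1 GUA (Val): third position 4-fold.
Codon 2 UCU (Ser): third position 4-fold.
Codon 3 AAU (Asn): third position 2-fold.
Codon 4 AGA (Arg): third position 2-fold.
Codon 5 CUA (Leu): third position 4-fold.
Codon 6 CUU (Leu): third position 4-fold.
Codon 7 CAU (His): third position 2-fold.
Codon 8 CGU (Arg): third position 4-fold.
Codon 9 GUA (Val): third position 4-fold.
Four-fold degenerate third positions: 6.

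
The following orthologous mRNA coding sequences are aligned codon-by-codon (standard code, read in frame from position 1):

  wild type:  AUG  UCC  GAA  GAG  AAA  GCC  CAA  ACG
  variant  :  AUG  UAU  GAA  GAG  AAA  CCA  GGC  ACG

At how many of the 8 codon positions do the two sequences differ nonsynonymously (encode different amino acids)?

3

Codon 1: AUG Met / AUG Met — identical.
Codon 2: UCC Ser / UAU Tyr — nonsynonymous.
Codon 3: GAA Glu / GAA Glu — identical.
Codon 4: GAG Glu / GAG Glu — identical.
Codon 5: AAA Lys / AAA Lys — identical.
Codon 6: GCC Ala / CCA Pro — nonsynonymous.
Codon 7: CAA Gln / GGC Gly — nonsynonymous.
Codon 8: ACG Thr / ACG Thr — identical.
Nonsynonymous differences: 3.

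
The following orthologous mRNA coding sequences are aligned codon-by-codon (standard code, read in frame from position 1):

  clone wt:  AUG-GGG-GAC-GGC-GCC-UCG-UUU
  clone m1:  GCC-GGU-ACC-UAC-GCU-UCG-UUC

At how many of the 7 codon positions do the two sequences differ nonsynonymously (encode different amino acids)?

3

Codon 1: AUG Met / GCC Ala — nonsynonymous.
Codon 2: GGG Gly / GGU Gly — synonymous.
Codon 3: GAC Asp / ACC Thr — nonsynonymous.
Codon 4: GGC Gly / UAC Tyr — nonsynonymous.
Codon 5: GCC Ala / GCU Ala — synonymous.
Codon 6: UCG Ser / UCG Ser — identical.
Codon 7: UUU Phe / UUC Phe — synonymous.
Nonsynonymous differences: 3.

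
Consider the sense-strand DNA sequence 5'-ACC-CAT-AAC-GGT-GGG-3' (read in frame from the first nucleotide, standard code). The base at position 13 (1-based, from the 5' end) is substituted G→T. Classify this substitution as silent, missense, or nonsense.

missense

Position 13 falls in codon 5: GGG → Gly.
After the substitution the codon is TGG → Trp.
Gly ≠ Trp, so this is a missense mutation.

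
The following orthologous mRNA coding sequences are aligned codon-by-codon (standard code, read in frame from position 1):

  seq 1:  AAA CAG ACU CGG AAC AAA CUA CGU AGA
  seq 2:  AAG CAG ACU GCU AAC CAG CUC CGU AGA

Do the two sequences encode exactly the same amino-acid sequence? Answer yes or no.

Codon 1: AAA Lys / AAG Lys — synonymous.
Codon 2: CAG Gln / CAG Gln — identical.
Codon 3: ACU Thr / ACU Thr — identical.
Codon 4: CGG Arg / GCU Ala — nonsynonymous.
Codon 5: AAC Asn / AAC Asn — identical.
Codon 6: AAA Lys / CAG Gln — nonsynonymous.
Codon 7: CUA Leu / CUC Leu — synonymous.
Codon 8: CGU Arg / CGU Arg — identical.
Codon 9: AGA Arg / AGA Arg — identical.
Nonsynonymous differences: 2 → different protein.

no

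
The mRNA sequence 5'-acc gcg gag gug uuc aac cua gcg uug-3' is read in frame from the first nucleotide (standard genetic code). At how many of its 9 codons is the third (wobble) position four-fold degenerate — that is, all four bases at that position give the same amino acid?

5

Codon 1 ACC (Thr): third position 4-fold.
Codon 2 GCG (Ala): third position 4-fold.
Codon 3 GAG (Glu): third position 2-fold.
Codon 4 GUG (Val): third position 4-fold.
Codon 5 UUC (Phe): third position 2-fold.
Codon 6 AAC (Asn): third position 2-fold.
Codon 7 CUA (Leu): third position 4-fold.
Codon 8 GCG (Ala): third position 4-fold.
Codon 9 UUG (Leu): third position 2-fold.
Four-fold degenerate third positions: 5.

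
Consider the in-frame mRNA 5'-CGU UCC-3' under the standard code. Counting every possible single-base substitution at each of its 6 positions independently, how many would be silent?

6

Codon 1 (CGU, Arg): 3 synonymous substitutions.
Codon 2 (UCC, Ser): 3 synonymous substitutions.
Total: 3 + 3 = 6.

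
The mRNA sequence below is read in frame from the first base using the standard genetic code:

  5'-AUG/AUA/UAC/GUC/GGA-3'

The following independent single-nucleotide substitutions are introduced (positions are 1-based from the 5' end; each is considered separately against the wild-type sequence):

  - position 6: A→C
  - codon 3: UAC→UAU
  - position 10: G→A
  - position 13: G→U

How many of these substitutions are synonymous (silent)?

Codon 2: AUA (Ile) → AUC (Ile) — synonymous.
Codon 3: UAC (Tyr) → UAU (Tyr) — synonymous.
Codon 4: GUC (Val) → AUC (Ile) — missense.
Codon 5: GGA (Gly) → UGA (Stop) — nonsense.
Synonymous: 2 of 4.

2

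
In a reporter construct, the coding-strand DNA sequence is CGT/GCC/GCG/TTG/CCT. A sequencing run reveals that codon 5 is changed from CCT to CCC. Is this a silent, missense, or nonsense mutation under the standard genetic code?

Position 15 falls in codon 5: CCT → Pro.
After the substitution the codon is CCC → Pro.
Both encode Pro, so the change is synonymous.

silent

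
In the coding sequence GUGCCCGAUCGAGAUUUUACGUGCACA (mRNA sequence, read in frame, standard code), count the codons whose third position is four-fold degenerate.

5

Codon 1 GUG (Val): third position 4-fold.
Codon 2 CCC (Pro): third position 4-fold.
Codon 3 GAU (Asp): third position 2-fold.
Codon 4 CGA (Arg): third position 4-fold.
Codon 5 GAU (Asp): third position 2-fold.
Codon 6 UUU (Phe): third position 2-fold.
Codon 7 ACG (Thr): third position 4-fold.
Codon 8 UGC (Cys): third position 2-fold.
Codon 9 ACA (Thr): third position 4-fold.
Four-fold degenerate third positions: 5.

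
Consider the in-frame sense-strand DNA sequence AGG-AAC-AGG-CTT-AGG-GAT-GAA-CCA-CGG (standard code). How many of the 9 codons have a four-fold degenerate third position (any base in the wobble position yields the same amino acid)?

Codon 1 AGG (Arg): third position 2-fold.
Codon 2 AAC (Asn): third position 2-fold.
Codon 3 AGG (Arg): third position 2-fold.
Codon 4 CTT (Leu): third position 4-fold.
Codon 5 AGG (Arg): third position 2-fold.
Codon 6 GAT (Asp): third position 2-fold.
Codon 7 GAA (Glu): third position 2-fold.
Codon 8 CCA (Pro): third position 4-fold.
Codon 9 CGG (Arg): third position 4-fold.
Four-fold degenerate third positions: 3.

3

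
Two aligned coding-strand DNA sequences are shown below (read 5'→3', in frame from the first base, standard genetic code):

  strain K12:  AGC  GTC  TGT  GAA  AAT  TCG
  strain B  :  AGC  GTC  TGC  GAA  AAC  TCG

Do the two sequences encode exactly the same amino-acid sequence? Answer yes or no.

yes

Codon 1: AGC Ser / AGC Ser — identical.
Codon 2: GTC Val / GTC Val — identical.
Codon 3: TGT Cys / TGC Cys — synonymous.
Codon 4: GAA Glu / GAA Glu — identical.
Codon 5: AAT Asn / AAC Asn — synonymous.
Codon 6: TCG Ser / TCG Ser — identical.
Nonsynonymous differences: 0 → same protein.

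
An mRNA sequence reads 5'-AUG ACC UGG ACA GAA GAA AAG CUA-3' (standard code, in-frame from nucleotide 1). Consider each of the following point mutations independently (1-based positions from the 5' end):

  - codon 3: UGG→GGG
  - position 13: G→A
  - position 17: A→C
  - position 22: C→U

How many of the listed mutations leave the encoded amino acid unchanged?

Codon 3: UGG (Trp) → GGG (Gly) — missense.
Codon 5: GAA (Glu) → AAA (Lys) — missense.
Codon 6: GAA (Glu) → GCA (Ala) — missense.
Codon 8: CUA (Leu) → UUA (Leu) — synonymous.
Synonymous: 1 of 4.

1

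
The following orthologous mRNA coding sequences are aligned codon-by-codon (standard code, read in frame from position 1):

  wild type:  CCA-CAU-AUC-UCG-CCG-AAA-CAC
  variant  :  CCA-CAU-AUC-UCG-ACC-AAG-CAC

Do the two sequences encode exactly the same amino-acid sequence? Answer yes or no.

no

Codon 1: CCA Pro / CCA Pro — identical.
Codon 2: CAU His / CAU His — identical.
Codon 3: AUC Ile / AUC Ile — identical.
Codon 4: UCG Ser / UCG Ser — identical.
Codon 5: CCG Pro / ACC Thr — nonsynonymous.
Codon 6: AAA Lys / AAG Lys — synonymous.
Codon 7: CAC His / CAC His — identical.
Nonsynonymous differences: 1 → different protein.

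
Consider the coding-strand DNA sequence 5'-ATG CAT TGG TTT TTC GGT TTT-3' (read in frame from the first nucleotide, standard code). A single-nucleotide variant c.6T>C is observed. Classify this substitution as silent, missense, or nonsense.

silent

Position 6 falls in codon 2: CAT → His.
After the substitution the codon is CAC → His.
Both encode His, so the change is synonymous.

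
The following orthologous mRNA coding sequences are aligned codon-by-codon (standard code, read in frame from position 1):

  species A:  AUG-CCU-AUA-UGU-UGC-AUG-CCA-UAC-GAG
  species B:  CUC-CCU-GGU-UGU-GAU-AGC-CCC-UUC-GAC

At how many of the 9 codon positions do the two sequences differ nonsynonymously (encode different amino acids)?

Codon 1: AUG Met / CUC Leu — nonsynonymous.
Codon 2: CCU Pro / CCU Pro — identical.
Codon 3: AUA Ile / GGU Gly — nonsynonymous.
Codon 4: UGU Cys / UGU Cys — identical.
Codon 5: UGC Cys / GAU Asp — nonsynonymous.
Codon 6: AUG Met / AGC Ser — nonsynonymous.
Codon 7: CCA Pro / CCC Pro — synonymous.
Codon 8: UAC Tyr / UUC Phe — nonsynonymous.
Codon 9: GAG Glu / GAC Asp — nonsynonymous.
Nonsynonymous differences: 6.

6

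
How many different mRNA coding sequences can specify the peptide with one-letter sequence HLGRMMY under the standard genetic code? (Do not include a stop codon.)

576

His: 2 codons.
Leu: 6 codons.
Gly: 4 codons.
Arg: 6 codons.
Met: 1 codon.
Met: 1 codon.
Tyr: 2 codons.
2 × 6 × 4 × 6 × 1 × 1 × 2 = 576.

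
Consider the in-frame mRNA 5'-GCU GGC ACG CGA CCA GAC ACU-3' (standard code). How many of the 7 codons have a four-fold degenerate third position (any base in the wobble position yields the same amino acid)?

Codon 1 GCU (Ala): third position 4-fold.
Codon 2 GGC (Gly): third position 4-fold.
Codon 3 ACG (Thr): third position 4-fold.
Codon 4 CGA (Arg): third position 4-fold.
Codon 5 CCA (Pro): third position 4-fold.
Codon 6 GAC (Asp): third position 2-fold.
Codon 7 ACU (Thr): third position 4-fold.
Four-fold degenerate third positions: 6.

6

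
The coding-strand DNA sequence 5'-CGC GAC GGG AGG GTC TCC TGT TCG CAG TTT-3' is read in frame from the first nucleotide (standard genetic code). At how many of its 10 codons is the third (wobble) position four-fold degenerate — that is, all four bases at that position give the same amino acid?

Codon 1 CGC (Arg): third position 4-fold.
Codon 2 GAC (Asp): third position 2-fold.
Codon 3 GGG (Gly): third position 4-fold.
Codon 4 AGG (Arg): third position 2-fold.
Codon 5 GTC (Val): third position 4-fold.
Codon 6 TCC (Ser): third position 4-fold.
Codon 7 TGT (Cys): third position 2-fold.
Codon 8 TCG (Ser): third position 4-fold.
Codon 9 CAG (Gln): third position 2-fold.
Codon 10 TTT (Phe): third position 2-fold.
Four-fold degenerate third positions: 5.

5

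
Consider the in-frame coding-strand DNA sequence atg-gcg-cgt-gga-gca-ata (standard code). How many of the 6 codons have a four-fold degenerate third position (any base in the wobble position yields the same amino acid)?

4

Codon 1 ATG (Met): third position 1-fold.
Codon 2 GCG (Ala): third position 4-fold.
Codon 3 CGT (Arg): third position 4-fold.
Codon 4 GGA (Gly): third position 4-fold.
Codon 5 GCA (Ala): third position 4-fold.
Codon 6 ATA (Ile): third position 3-fold.
Four-fold degenerate third positions: 4.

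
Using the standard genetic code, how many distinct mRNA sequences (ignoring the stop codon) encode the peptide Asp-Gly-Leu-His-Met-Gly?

384

Asp: 2 codons.
Gly: 4 codons.
Leu: 6 codons.
His: 2 codons.
Met: 1 codon.
Gly: 4 codons.
2 × 4 × 6 × 2 × 1 × 4 = 384.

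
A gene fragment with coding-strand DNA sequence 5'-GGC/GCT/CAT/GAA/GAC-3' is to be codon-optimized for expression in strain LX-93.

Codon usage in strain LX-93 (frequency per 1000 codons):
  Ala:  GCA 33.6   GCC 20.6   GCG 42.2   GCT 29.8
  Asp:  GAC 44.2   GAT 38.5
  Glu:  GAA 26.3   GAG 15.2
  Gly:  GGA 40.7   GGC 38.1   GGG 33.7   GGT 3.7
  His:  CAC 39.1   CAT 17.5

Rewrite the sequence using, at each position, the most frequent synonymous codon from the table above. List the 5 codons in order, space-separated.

Codon 1 (Gly): best is GGA at 40.7.
Codon 2 (Ala): best is GCG at 42.2.
Codon 3 (His): best is CAC at 39.1.
Codon 4 (Glu): best is GAA at 26.3.
Codon 5 (Asp): best is GAC at 44.2.

GGA GCG CAC GAA GAC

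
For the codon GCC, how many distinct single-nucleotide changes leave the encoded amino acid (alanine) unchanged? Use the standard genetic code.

Position 1: none → 0 synonymous.
Position 2: none → 0 synonymous.
Position 3: GCT, GCA, GCG → 3 synonymous.
Total: 0 + 0 + 3 = 3.

3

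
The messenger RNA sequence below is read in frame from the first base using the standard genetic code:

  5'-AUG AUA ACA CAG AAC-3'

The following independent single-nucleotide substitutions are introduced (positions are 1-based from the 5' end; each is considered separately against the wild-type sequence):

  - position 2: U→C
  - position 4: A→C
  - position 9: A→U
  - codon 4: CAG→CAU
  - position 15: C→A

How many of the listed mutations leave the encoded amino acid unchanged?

Codon 1: AUG (Met) → ACG (Thr) — missense.
Codon 2: AUA (Ile) → CUA (Leu) — missense.
Codon 3: ACA (Thr) → ACU (Thr) — synonymous.
Codon 4: CAG (Gln) → CAU (His) — missense.
Codon 5: AAC (Asn) → AAA (Lys) — missense.
Synonymous: 1 of 5.

1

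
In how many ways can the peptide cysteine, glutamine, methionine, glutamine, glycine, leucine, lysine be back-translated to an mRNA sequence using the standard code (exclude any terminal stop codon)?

Cys: 2 codons.
Gln: 2 codons.
Met: 1 codon.
Gln: 2 codons.
Gly: 4 codons.
Leu: 6 codons.
Lys: 2 codons.
2 × 2 × 1 × 2 × 4 × 6 × 2 = 384.

384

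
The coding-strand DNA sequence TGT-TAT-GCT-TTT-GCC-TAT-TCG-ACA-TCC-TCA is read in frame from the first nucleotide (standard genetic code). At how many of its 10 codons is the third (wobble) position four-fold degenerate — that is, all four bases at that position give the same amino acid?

6

Codon 1 TGT (Cys): third position 2-fold.
Codon 2 TAT (Tyr): third position 2-fold.
Codon 3 GCT (Ala): third position 4-fold.
Codon 4 TTT (Phe): third position 2-fold.
Codon 5 GCC (Ala): third position 4-fold.
Codon 6 TAT (Tyr): third position 2-fold.
Codon 7 TCG (Ser): third position 4-fold.
Codon 8 ACA (Thr): third position 4-fold.
Codon 9 TCC (Ser): third position 4-fold.
Codon 10 TCA (Ser): third position 4-fold.
Four-fold degenerate third positions: 6.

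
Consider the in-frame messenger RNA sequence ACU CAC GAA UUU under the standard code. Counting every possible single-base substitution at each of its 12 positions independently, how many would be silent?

6

Codon 1 (ACU, Thr): 3 synonymous substitutions.
Codon 2 (CAC, His): 1 synonymous substitution.
Codon 3 (GAA, Glu): 1 synonymous substitution.
Codon 4 (UUU, Phe): 1 synonymous substitution.
Total: 3 + 1 + 1 + 1 = 6.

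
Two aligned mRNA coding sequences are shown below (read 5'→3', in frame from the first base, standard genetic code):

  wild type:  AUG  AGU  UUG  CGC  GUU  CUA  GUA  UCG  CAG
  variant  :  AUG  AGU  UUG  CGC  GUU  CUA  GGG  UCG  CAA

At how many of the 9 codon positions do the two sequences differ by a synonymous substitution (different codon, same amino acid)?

Codon 1: AUG Met / AUG Met — identical.
Codon 2: AGU Ser / AGU Ser — identical.
Codon 3: UUG Leu / UUG Leu — identical.
Codon 4: CGC Arg / CGC Arg — identical.
Codon 5: GUU Val / GUU Val — identical.
Codon 6: CUA Leu / CUA Leu — identical.
Codon 7: GUA Val / GGG Gly — nonsynonymous.
Codon 8: UCG Ser / UCG Ser — identical.
Codon 9: CAG Gln / CAA Gln — synonymous.
Synonymous differences: 1.

1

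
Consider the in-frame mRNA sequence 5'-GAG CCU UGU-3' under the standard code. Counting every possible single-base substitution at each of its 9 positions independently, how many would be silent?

Codon 1 (GAG, Glu): 1 synonymous substitution.
Codon 2 (CCU, Pro): 3 synonymous substitutions.
Codon 3 (UGU, Cys): 1 synonymous substitution.
Total: 1 + 3 + 1 = 5.

5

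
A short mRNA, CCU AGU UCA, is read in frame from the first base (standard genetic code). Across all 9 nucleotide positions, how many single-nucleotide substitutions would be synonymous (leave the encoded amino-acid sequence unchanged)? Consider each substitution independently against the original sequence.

Codon 1 (CCU, Pro): 3 synonymous substitutions.
Codon 2 (AGU, Ser): 1 synonymous substitution.
Codon 3 (UCA, Ser): 3 synonymous substitutions.
Total: 3 + 1 + 3 = 7.

7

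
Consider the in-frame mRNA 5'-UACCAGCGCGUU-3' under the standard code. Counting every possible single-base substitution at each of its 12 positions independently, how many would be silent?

8

Codon 1 (UAC, Tyr): 1 synonymous substitution.
Codon 2 (CAG, Gln): 1 synonymous substitution.
Codon 3 (CGC, Arg): 3 synonymous substitutions.
Codon 4 (GUU, Val): 3 synonymous substitutions.
Total: 1 + 1 + 3 + 3 = 8.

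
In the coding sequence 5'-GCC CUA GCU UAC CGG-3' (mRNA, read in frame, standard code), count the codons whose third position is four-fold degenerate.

4

Codon 1 GCC (Ala): third position 4-fold.
Codon 2 CUA (Leu): third position 4-fold.
Codon 3 GCU (Ala): third position 4-fold.
Codon 4 UAC (Tyr): third position 2-fold.
Codon 5 CGG (Arg): third position 4-fold.
Four-fold degenerate third positions: 4.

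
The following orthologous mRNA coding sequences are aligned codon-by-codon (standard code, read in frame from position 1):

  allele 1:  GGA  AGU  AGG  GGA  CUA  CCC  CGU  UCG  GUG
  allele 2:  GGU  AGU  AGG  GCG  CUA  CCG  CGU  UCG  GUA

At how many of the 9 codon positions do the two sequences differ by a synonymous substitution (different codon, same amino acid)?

Codon 1: GGA Gly / GGU Gly — synonymous.
Codon 2: AGU Ser / AGU Ser — identical.
Codon 3: AGG Arg / AGG Arg — identical.
Codon 4: GGA Gly / GCG Ala — nonsynonymous.
Codon 5: CUA Leu / CUA Leu — identical.
Codon 6: CCC Pro / CCG Pro — synonymous.
Codon 7: CGU Arg / CGU Arg — identical.
Codon 8: UCG Ser / UCG Ser — identical.
Codon 9: GUG Val / GUA Val — synonymous.
Synonymous differences: 3.

3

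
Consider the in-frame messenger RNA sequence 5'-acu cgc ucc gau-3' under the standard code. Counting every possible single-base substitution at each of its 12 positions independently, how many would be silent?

10

Codon 1 (ACU, Thr): 3 synonymous substitutions.
Codon 2 (CGC, Arg): 3 synonymous substitutions.
Codon 3 (UCC, Ser): 3 synonymous substitutions.
Codon 4 (GAU, Asp): 1 synonymous substitution.
Total: 3 + 3 + 3 + 1 = 10.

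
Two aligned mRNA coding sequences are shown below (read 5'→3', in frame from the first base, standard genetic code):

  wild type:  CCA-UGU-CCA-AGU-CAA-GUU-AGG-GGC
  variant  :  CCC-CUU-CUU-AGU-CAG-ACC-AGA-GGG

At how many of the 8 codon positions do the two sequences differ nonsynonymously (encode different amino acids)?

Codon 1: CCA Pro / CCC Pro — synonymous.
Codon 2: UGU Cys / CUU Leu — nonsynonymous.
Codon 3: CCA Pro / CUU Leu — nonsynonymous.
Codon 4: AGU Ser / AGU Ser — identical.
Codon 5: CAA Gln / CAG Gln — synonymous.
Codon 6: GUU Val / ACC Thr — nonsynonymous.
Codon 7: AGG Arg / AGA Arg — synonymous.
Codon 8: GGC Gly / GGG Gly — synonymous.
Nonsynonymous differences: 3.

3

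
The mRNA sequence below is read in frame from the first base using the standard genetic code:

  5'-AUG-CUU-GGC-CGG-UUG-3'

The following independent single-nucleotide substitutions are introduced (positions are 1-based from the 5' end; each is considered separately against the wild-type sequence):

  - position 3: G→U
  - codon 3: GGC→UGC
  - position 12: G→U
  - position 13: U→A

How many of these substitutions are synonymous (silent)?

1

Codon 1: AUG (Met) → AUU (Ile) — missense.
Codon 3: GGC (Gly) → UGC (Cys) — missense.
Codon 4: CGG (Arg) → CGU (Arg) — synonymous.
Codon 5: UUG (Leu) → AUG (Met) — missense.
Synonymous: 1 of 4.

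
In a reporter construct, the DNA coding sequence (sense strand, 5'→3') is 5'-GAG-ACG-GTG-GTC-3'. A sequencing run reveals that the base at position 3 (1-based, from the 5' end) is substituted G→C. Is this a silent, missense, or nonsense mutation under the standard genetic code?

missense

Position 3 falls in codon 1: GAG → Glu.
After the substitution the codon is GAC → Asp.
Glu ≠ Asp, so this is a missense mutation.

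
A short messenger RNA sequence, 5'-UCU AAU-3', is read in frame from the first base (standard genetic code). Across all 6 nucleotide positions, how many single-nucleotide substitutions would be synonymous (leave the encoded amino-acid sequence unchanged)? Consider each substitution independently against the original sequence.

Codon 1 (UCU, Ser): 3 synonymous substitutions.
Codon 2 (AAU, Asn): 1 synonymous substitution.
Total: 3 + 1 = 4.

4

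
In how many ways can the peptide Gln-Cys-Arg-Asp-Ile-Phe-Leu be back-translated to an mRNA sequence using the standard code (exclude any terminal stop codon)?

Gln: 2 codons.
Cys: 2 codons.
Arg: 6 codons.
Asp: 2 codons.
Ile: 3 codons.
Phe: 2 codons.
Leu: 6 codons.
2 × 2 × 6 × 2 × 3 × 2 × 6 = 1728.

1728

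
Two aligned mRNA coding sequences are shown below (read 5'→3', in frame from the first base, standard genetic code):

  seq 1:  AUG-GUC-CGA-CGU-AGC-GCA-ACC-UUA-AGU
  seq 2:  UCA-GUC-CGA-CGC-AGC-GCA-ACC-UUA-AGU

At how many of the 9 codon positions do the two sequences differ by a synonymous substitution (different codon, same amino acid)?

1

Codon 1: AUG Met / UCA Ser — nonsynonymous.
Codon 2: GUC Val / GUC Val — identical.
Codon 3: CGA Arg / CGA Arg — identical.
Codon 4: CGU Arg / CGC Arg — synonymous.
Codon 5: AGC Ser / AGC Ser — identical.
Codon 6: GCA Ala / GCA Ala — identical.
Codon 7: ACC Thr / ACC Thr — identical.
Codon 8: UUA Leu / UUA Leu — identical.
Codon 9: AGU Ser / AGU Ser — identical.
Synonymous differences: 1.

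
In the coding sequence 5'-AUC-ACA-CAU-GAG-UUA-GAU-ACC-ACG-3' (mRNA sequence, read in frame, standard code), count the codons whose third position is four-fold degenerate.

Codon 1 AUC (Ile): third position 3-fold.
Codon 2 ACA (Thr): third position 4-fold.
Codon 3 CAU (His): third position 2-fold.
Codon 4 GAG (Glu): third position 2-fold.
Codon 5 UUA (Leu): third position 2-fold.
Codon 6 GAU (Asp): third position 2-fold.
Codon 7 ACC (Thr): third position 4-fold.
Codon 8 ACG (Thr): third position 4-fold.
Four-fold degenerate third positions: 3.

3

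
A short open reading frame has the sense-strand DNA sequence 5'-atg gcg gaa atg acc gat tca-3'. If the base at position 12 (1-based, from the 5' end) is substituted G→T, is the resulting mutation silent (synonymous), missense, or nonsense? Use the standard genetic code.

missense

Position 12 falls in codon 4: ATG → Met.
After the substitution the codon is ATT → Ile.
Met ≠ Ile, so this is a missense mutation.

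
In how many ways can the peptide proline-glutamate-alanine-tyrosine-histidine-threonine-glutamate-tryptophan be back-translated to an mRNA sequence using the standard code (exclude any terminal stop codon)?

Pro: 4 codons.
Glu: 2 codons.
Ala: 4 codons.
Tyr: 2 codons.
His: 2 codons.
Thr: 4 codons.
Glu: 2 codons.
Trp: 1 codon.
4 × 2 × 4 × 2 × 2 × 4 × 2 × 1 = 1024.

1024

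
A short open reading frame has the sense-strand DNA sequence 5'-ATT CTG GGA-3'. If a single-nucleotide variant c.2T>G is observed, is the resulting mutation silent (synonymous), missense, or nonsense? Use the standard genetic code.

Position 2 falls in codon 1: ATT → Ile.
After the substitution the codon is AGT → Ser.
Ile ≠ Ser, so this is a missense mutation.

missense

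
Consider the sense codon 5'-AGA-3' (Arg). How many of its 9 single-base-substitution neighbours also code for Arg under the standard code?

Position 1: CGA → 1 synonymous.
Position 2: none → 0 synonymous.
Position 3: AGG → 1 synonymous.
Total: 1 + 0 + 1 = 2.

2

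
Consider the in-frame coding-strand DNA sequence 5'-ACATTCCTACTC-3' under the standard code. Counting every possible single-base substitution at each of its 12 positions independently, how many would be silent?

11

Codon 1 (ACA, Thr): 3 synonymous substitutions.
Codon 2 (TTC, Phe): 1 synonymous substitution.
Codon 3 (CTA, Leu): 4 synonymous substitutions.
Codon 4 (CTC, Leu): 3 synonymous substitutions.
Total: 3 + 1 + 4 + 3 = 11.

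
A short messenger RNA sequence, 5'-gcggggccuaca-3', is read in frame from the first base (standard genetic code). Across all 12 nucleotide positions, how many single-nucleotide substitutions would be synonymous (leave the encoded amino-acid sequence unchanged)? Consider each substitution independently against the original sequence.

12

Codon 1 (GCG, Ala): 3 synonymous substitutions.
Codon 2 (GGG, Gly): 3 synonymous substitutions.
Codon 3 (CCU, Pro): 3 synonymous substitutions.
Codon 4 (ACA, Thr): 3 synonymous substitutions.
Total: 3 + 3 + 3 + 3 = 12.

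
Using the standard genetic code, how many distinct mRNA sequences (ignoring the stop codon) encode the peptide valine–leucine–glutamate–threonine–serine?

1152

Val: 4 codons.
Leu: 6 codons.
Glu: 2 codons.
Thr: 4 codons.
Ser: 6 codons.
4 × 6 × 2 × 4 × 6 = 1152.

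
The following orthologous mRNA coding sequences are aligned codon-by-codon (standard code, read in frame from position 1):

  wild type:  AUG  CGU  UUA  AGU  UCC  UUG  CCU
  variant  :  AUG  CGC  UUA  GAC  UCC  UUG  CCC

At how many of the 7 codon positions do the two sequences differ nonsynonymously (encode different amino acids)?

Codon 1: AUG Met / AUG Met — identical.
Codon 2: CGU Arg / CGC Arg — synonymous.
Codon 3: UUA Leu / UUA Leu — identical.
Codon 4: AGU Ser / GAC Asp — nonsynonymous.
Codon 5: UCC Ser / UCC Ser — identical.
Codon 6: UUG Leu / UUG Leu — identical.
Codon 7: CCU Pro / CCC Pro — synonymous.
Nonsynonymous differences: 1.

1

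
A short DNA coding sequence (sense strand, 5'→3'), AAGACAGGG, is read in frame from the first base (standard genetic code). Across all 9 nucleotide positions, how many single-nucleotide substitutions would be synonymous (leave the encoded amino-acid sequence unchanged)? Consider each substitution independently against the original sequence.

7

Codon 1 (AAG, Lys): 1 synonymous substitution.
Codon 2 (ACA, Thr): 3 synonymous substitutions.
Codon 3 (GGG, Gly): 3 synonymous substitutions.
Total: 1 + 3 + 3 = 7.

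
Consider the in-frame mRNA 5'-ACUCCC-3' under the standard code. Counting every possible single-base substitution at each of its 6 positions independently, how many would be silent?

6

Codon 1 (ACU, Thr): 3 synonymous substitutions.
Codon 2 (CCC, Pro): 3 synonymous substitutions.
Total: 3 + 3 = 6.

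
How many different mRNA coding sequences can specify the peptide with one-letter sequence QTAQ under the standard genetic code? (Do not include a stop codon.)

64

Gln: 2 codons.
Thr: 4 codons.
Ala: 4 codons.
Gln: 2 codons.
2 × 4 × 4 × 2 = 64.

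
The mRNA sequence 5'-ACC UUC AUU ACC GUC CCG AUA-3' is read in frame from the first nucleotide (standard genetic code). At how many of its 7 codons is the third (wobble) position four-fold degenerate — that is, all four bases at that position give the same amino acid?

Codon 1 ACC (Thr): third position 4-fold.
Codon 2 UUC (Phe): third position 2-fold.
Codon 3 AUU (Ile): third position 3-fold.
Codon 4 ACC (Thr): third position 4-fold.
Codon 5 GUC (Val): third position 4-fold.
Codon 6 CCG (Pro): third position 4-fold.
Codon 7 AUA (Ile): third position 3-fold.
Four-fold degenerate third positions: 4.

4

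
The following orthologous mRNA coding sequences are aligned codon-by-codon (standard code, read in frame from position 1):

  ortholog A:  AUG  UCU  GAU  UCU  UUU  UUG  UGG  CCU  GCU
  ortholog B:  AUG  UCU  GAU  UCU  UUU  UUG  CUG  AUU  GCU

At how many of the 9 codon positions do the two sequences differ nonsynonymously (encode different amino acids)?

2

Codon 1: AUG Met / AUG Met — identical.
Codon 2: UCU Ser / UCU Ser — identical.
Codon 3: GAU Asp / GAU Asp — identical.
Codon 4: UCU Ser / UCU Ser — identical.
Codon 5: UUU Phe / UUU Phe — identical.
Codon 6: UUG Leu / UUG Leu — identical.
Codon 7: UGG Trp / CUG Leu — nonsynonymous.
Codon 8: CCU Pro / AUU Ile — nonsynonymous.
Codon 9: GCU Ala / GCU Ala — identical.
Nonsynonymous differences: 2.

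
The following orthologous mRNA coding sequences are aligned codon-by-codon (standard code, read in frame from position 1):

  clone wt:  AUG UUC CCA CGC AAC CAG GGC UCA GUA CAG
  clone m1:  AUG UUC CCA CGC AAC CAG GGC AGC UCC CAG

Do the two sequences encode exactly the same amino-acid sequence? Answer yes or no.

Codon 1: AUG Met / AUG Met — identical.
Codon 2: UUC Phe / UUC Phe — identical.
Codon 3: CCA Pro / CCA Pro — identical.
Codon 4: CGC Arg / CGC Arg — identical.
Codon 5: AAC Asn / AAC Asn — identical.
Codon 6: CAG Gln / CAG Gln — identical.
Codon 7: GGC Gly / GGC Gly — identical.
Codon 8: UCA Ser / AGC Ser — synonymous.
Codon 9: GUA Val / UCC Ser — nonsynonymous.
Codon 10: CAG Gln / CAG Gln — identical.
Nonsynonymous differences: 1 → different protein.

no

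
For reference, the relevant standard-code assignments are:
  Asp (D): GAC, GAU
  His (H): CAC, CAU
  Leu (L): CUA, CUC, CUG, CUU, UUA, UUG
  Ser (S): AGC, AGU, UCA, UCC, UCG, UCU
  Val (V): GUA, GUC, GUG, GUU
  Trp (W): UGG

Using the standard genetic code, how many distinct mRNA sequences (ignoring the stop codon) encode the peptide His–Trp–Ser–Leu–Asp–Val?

576

His: 2 codons.
Trp: 1 codon.
Ser: 6 codons.
Leu: 6 codons.
Asp: 2 codons.
Val: 4 codons.
2 × 1 × 6 × 6 × 2 × 4 = 576.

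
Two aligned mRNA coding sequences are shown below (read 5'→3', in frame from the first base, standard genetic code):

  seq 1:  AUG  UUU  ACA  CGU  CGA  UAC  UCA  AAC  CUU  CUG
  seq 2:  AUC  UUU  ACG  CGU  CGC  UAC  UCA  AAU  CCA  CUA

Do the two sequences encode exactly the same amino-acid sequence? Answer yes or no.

no

Codon 1: AUG Met / AUC Ile — nonsynonymous.
Codon 2: UUU Phe / UUU Phe — identical.
Codon 3: ACA Thr / ACG Thr — synonymous.
Codon 4: CGU Arg / CGU Arg — identical.
Codon 5: CGA Arg / CGC Arg — synonymous.
Codon 6: UAC Tyr / UAC Tyr — identical.
Codon 7: UCA Ser / UCA Ser — identical.
Codon 8: AAC Asn / AAU Asn — synonymous.
Codon 9: CUU Leu / CCA Pro — nonsynonymous.
Codon 10: CUG Leu / CUA Leu — synonymous.
Nonsynonymous differences: 2 → different protein.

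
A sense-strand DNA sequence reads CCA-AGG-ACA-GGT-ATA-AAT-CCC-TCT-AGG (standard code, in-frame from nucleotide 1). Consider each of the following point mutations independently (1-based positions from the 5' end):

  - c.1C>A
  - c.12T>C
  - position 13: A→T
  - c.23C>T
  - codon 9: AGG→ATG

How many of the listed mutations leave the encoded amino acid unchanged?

1

Codon 1: CCA (Pro) → ACA (Thr) — missense.
Codon 4: GGT (Gly) → GGC (Gly) — synonymous.
Codon 5: ATA (Ile) → TTA (Leu) — missense.
Codon 8: TCT (Ser) → TTT (Phe) — missense.
Codon 9: AGG (Arg) → ATG (Met) — missense.
Synonymous: 1 of 5.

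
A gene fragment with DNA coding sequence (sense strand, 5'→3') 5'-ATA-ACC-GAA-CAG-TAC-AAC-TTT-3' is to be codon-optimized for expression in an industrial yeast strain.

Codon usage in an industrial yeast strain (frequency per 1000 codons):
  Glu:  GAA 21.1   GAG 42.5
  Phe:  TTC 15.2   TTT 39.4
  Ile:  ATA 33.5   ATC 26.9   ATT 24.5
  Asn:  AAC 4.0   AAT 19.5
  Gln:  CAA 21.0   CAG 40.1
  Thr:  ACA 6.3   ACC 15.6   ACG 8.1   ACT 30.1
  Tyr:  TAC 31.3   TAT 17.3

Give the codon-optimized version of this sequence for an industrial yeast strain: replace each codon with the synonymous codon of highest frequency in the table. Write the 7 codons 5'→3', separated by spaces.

ATA ACT GAG CAG TAC AAT TTT

Codon 1 (Ile): best is ATA at 33.5.
Codon 2 (Thr): best is ACT at 30.1.
Codon 3 (Glu): best is GAG at 42.5.
Codon 4 (Gln): best is CAG at 40.1.
Codon 5 (Tyr): best is TAC at 31.3.
Codon 6 (Asn): best is AAT at 19.5.
Codon 7 (Phe): best is TTT at 39.4.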